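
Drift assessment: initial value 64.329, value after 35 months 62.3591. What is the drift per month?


rate = (v2 - v1) / months
= (62.3591 - 64.329) / 35
= -1.9699 / 35
= -0.0563

-0.0563


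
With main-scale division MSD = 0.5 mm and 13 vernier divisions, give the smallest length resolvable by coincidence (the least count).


LC = MSD / n_div
= 0.5 / 13
= 0.0385

0.0385


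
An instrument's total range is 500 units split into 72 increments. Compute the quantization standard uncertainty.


resolution = range / divisions
resolution = 500 / 72 = 6.9444444
u_res = resolution / (2*sqrt(3))
u_res = 6.9444444 / 3.4641016
u_res = 2.0047

2.0047


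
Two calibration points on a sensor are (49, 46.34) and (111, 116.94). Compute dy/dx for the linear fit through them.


slope = (y2 - y1) / (x2 - x1)
= (116.94 - 46.34) / (111 - 49)
= 70.6000 / 62
= 1.1387

1.1387


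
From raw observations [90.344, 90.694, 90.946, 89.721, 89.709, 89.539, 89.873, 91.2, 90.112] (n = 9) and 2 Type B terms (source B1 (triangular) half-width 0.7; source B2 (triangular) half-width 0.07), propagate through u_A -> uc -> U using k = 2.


mean = (90.344 + 90.694 + 90.946 + 89.721 + 89.709 + 89.539 + 89.873 + 91.2 + 90.112) / 9 = 90.23755556
s = sqrt(sum((x - mean)^2)/(n-1)) = 0.59484349
u_A = s / sqrt(n) = 0.59484349 / sqrt(9) = 0.19828116
u_B1 = 0.7 / sqrt(6) = 0.2857738
u_B2 = 0.07 / sqrt(6) = 0.02857738
uc = sqrt(0.19828116^2 + 0.2857738^2 + 0.02857738^2) = 0.34899678
U = k * uc = 2 * 0.34899678
U = 0.6980

0.6980


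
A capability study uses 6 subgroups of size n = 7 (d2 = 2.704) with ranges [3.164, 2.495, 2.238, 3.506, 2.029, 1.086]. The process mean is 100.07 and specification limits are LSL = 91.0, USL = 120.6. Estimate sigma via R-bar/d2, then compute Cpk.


R_bar = (3.164 + 2.495 + 2.238 + 3.506 + 2.029 + 1.086) / 6 = 2.4196667
sigma = R_bar / d2 = 2.4196667 / 2.704 = 0.89484715
Cp = (USL - LSL)/(6*sigma) = (120.6 - 91.0)/(6*0.89484715) = 5.5130
Cpu = (120.6 - 100.07)/(3*0.89484715) = 7.6475
Cpl = (100.07 - 91.0)/(3*0.89484715) = 3.3786
Cpk = min(Cpu, Cpl) = 3.3786

3.3786


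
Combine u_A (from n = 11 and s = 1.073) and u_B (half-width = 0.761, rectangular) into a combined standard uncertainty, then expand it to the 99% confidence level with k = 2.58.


u_A = s / sqrt(n) = 1.073 / sqrt(11) = 0.32352167
u_B = half_width / sqrt(3) = 0.761 / sqrt(3) = 0.43936355
uc = sqrt(u_A^2 + u_B^2) = sqrt(0.32352167^2 + 0.43936355^2) = 0.54562496
U = k * uc = 2.58 * 0.54562496
U = 1.4077

1.4077


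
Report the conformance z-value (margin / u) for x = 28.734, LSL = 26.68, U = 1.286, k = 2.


u = U / k = 1.286 / 2 = 0.643
margin = |LSL - x| = |26.68 - 28.734| = 2.054
z = margin / u = 2.054 / 0.643
z = 3.1944

3.1944


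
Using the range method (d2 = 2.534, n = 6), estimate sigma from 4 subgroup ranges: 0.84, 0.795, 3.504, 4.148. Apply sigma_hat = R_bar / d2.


R_bar = (0.84 + 0.795 + 3.504 + 4.148) / 4
R_bar = 9.287 / 4 = 2.32175
sigma_hat = R_bar / d2 = 2.32175 / 2.534 = 0.9162

0.9162


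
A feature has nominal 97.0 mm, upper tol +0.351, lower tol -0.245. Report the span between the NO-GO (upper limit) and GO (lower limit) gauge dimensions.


GO = nominal - lower_tol (smallest hole = maximum material condition)
GO = 97.0 - 0.245 = 96.755
NO-GO = nominal + upper_tol (largest hole = least material condition)
NO-GO = 97.0 + 0.351 = 97.351
spread = NO-GO - GO = 97.351 - 96.755 = 0.5960

0.5960


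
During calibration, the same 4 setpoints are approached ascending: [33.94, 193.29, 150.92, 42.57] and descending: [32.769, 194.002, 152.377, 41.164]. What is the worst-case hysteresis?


|33.94 - 32.769| = 1.1710
|193.29 - 194.002| = 0.7120
|150.92 - 152.377| = 1.4570
|42.57 - 41.164| = 1.4060
hysteresis = max(diffs) = 1.4570

1.4570


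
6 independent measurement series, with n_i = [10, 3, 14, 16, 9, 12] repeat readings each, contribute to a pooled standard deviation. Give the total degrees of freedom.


nu = sum_i (n_i - 1)
nu = ((10 - 1) + (3 - 1) + (14 - 1) + (16 - 1) + (9 - 1) + (12 - 1))
nu = 9 + 2 + 13 + 15 + 8 + 11
nu = 58

58


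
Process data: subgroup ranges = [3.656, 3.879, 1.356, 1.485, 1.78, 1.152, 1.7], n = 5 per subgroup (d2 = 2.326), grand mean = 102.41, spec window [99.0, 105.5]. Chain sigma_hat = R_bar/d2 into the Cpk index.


R_bar = (3.656 + 3.879 + 1.356 + 1.485 + 1.78 + 1.152 + 1.7) / 7 = 2.144
sigma = R_bar / d2 = 2.144 / 2.326 = 0.92175408
Cp = (USL - LSL)/(6*sigma) = (105.5 - 99.0)/(6*0.92175408) = 1.1753
Cpu = (105.5 - 102.41)/(3*0.92175408) = 1.1174
Cpl = (102.41 - 99.0)/(3*0.92175408) = 1.2332
Cpk = min(Cpu, Cpl) = 1.1174

1.1174


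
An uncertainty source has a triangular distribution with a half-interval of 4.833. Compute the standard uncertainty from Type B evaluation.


u_B = half_width / sqrt(6)
u_B = 4.833 / 2.4494897
u_B = 1.9731

1.9731


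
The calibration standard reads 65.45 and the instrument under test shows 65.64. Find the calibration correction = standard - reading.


Correction = standard - reading
= 65.45 - 65.64
= -0.1900

-0.1900


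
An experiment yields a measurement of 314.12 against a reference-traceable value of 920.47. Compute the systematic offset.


Systematic error = measured - true
= 314.12 - 920.47
= -606.3500

-606.3500


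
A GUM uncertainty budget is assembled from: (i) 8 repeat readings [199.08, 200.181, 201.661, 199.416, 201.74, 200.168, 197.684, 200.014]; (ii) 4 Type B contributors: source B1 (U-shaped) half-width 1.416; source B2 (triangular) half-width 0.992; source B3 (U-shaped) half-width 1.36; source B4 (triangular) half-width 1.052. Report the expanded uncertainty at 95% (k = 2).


mean = (199.08 + 200.181 + 201.661 + 199.416 + 201.74 + 200.168 + 197.684 + 200.014) / 8 = 199.993
s = sqrt(sum((x - mean)^2)/(n-1)) = 1.3308763
u_A = s / sqrt(n) = 1.3308763 / sqrt(8) = 0.47053583
u_B1 = 1.416 / sqrt(2) = 1.0012632
u_B2 = 0.992 / sqrt(6) = 0.4049823
u_B3 = 1.36 / sqrt(2) = 0.96166522
u_B4 = 1.052 / sqrt(6) = 0.4294772
uc = sqrt(0.47053583^2 + 1.0012632^2 + 0.4049823^2 + 0.96166522^2 + 0.4294772^2) = 1.580251
U = k * uc = 2 * 1.580251
U = 3.1605

3.1605


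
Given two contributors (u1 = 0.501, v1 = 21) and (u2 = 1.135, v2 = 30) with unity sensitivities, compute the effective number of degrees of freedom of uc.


uc = sqrt(u1^2 + u2^2) = sqrt(0.501^2 + 1.135^2) = 1.2406555
v_eff = uc^4 / (u1^4/v1 + u2^4/v2)
= 1.2406555^4 / (0.501^4/21 + 1.135^4/30)
= 2.3692169 / 0.058317527
v_eff = 40.6262

40.6262


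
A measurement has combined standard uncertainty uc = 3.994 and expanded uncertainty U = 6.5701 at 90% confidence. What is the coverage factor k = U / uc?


k = U / uc
k = 6.5701 / 3.994
k = 1.645

1.645


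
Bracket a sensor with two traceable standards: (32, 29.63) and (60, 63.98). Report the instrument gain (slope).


slope = (y2 - y1) / (x2 - x1)
= (63.98 - 29.63) / (60 - 32)
= 34.3500 / 28
= 1.2268

1.2268


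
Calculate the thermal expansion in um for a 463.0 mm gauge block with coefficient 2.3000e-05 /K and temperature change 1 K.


dL = L * alpha * dT
= 463.0 * 2.3000e-05 * 1
= 0.0106490 mm
dL_um = 0.0106490 * 1000 = 10.6490 um

10.6490


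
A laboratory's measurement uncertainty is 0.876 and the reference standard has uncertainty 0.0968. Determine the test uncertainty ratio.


TUR = u_lab / u_ref
= 0.876 / 0.0968
= 9.0496

9.0496


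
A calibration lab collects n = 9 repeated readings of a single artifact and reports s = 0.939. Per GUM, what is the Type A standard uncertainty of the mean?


u_A = s / sqrt(n)
u_A = 0.939 / sqrt(9)
u_A = 0.939 / 3
u_A = 0.3130

0.3130


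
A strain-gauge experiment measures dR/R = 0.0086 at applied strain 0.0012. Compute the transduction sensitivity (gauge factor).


GF = (dR/R) / epsilon
= 0.0086 / 0.0012
= 7.1667

7.1667


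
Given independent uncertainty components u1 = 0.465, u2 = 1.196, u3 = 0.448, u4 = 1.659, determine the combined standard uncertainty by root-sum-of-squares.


uc = sqrt(0.465^2 + 1.196^2 + 0.448^2 + 1.659^2)
uc = sqrt(4.599626)
uc = 2.1447

2.1447


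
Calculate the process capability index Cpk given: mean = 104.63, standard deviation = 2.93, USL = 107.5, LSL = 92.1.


Cpu = (USL - mean) / (3*sigma) = (107.5 - 104.63) / (3*2.93) = 0.3265
Cpl = (mean - LSL) / (3*sigma) = (104.63 - 92.1) / (3*2.93) = 1.4255
Cpk = min(Cpu, Cpl) = 0.3265

0.3265


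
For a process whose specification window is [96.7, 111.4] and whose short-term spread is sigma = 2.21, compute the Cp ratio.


Cp = (USL - LSL) / (6 * sigma)
= (111.4 - 96.7) / (6 * 2.21)
= 14.7000 / 13.2600
= 1.1086

1.1086


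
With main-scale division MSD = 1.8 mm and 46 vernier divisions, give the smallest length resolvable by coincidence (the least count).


LC = MSD / n_div
= 1.8 / 46
= 0.0391

0.0391


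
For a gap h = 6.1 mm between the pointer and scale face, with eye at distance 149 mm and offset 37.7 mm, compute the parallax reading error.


error = h * offset / d
= 6.1 * 37.7 / 149
= 1.5434

1.5434


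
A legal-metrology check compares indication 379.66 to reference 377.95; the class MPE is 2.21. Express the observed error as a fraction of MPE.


e = indication - reference = 379.66 - 377.95 = 1.7100
|e| = 1.7100
ratio = |e| / MPE = 1.7100 / 2.21
ratio = 0.7738

0.7738


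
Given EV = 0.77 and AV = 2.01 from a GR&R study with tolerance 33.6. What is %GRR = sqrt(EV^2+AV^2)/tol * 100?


GRR = sqrt(EV^2 + AV^2) = sqrt(0.77^2 + 2.01^2) = 2.1524405
%GRR = GRR / tol * 100 = 2.1524405 / 33.6 * 100
%GRR = 6.4061

6.4061


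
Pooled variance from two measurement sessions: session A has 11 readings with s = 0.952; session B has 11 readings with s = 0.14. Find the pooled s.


s_p = sqrt(((n1-1)*s1^2 + (n2-1)*s2^2) / (n1+n2-2))
numerator = (11-1)*0.952^2 + (11-1)*0.14^2 = 9.06304 + 0.196 = 9.25904
denominator = 11 + 11 - 2 = 20
s_p^2 = 9.25904 / 20 = 0.462952
s_p = sqrt(0.462952) = 0.6804

0.6804


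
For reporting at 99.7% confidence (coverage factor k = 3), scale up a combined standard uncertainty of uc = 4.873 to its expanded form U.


U = k * uc
U = 3 * 4.873
U = 14.6190

14.6190


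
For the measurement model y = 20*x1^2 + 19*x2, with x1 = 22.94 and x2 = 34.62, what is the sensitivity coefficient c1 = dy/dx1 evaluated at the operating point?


y = 20*x1^2 + 19*x2
dy/dx1 = 2*20*x1
Evaluate at x1 = 22.94: c1 = 40 * 22.94
c1 = 917.6000

917.6000


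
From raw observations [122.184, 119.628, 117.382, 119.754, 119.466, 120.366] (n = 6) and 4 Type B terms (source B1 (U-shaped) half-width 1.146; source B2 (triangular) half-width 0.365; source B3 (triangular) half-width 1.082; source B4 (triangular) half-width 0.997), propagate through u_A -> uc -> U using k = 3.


mean = (122.184 + 119.628 + 117.382 + 119.754 + 119.466 + 120.366) / 6 = 119.7966667
s = sqrt(sum((x - mean)^2)/(n-1)) = 1.5487883
u_A = s / sqrt(n) = 1.5487883 / sqrt(6) = 0.63229018
u_B1 = 1.146 / sqrt(2) = 0.81034437
u_B2 = 0.365 / sqrt(6) = 0.14901063
u_B3 = 1.082 / sqrt(6) = 0.44172465
u_B4 = 0.997 / sqrt(6) = 0.40702355
uc = sqrt(0.63229018^2 + 0.81034437^2 + 0.14901063^2 + 0.44172465^2 + 0.40702355^2) = 1.1997674
U = k * uc = 3 * 1.1997674
U = 3.5993

3.5993


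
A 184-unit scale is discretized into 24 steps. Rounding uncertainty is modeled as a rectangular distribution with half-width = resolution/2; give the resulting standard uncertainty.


resolution = range / divisions
resolution = 184 / 24 = 7.6666667
u_res = resolution / (2*sqrt(3))
u_res = 7.6666667 / 3.4641016
u_res = 2.2132

2.2132


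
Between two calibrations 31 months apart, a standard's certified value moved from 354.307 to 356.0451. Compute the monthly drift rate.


rate = (v2 - v1) / months
= (356.0451 - 354.307) / 31
= 1.7381 / 31
= 0.0561

0.0561


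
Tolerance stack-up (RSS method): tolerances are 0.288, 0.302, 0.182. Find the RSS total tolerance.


RSS = sqrt(0.288^2 + 0.302^2 + 0.182^2)
= sqrt(0.207272)
= 0.4553

0.4553


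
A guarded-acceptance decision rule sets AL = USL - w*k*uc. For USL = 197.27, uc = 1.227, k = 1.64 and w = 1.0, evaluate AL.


U = k * uc = 1.64 * 1.227 = 2.01228
guard band g = w * U = 1.0 * 2.01228 = 2.01228
AL = USL - g = 197.27 - 2.01228
AL = 195.2577

195.2577


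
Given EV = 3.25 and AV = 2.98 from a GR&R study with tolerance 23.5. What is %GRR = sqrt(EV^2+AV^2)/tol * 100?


GRR = sqrt(EV^2 + AV^2) = sqrt(3.25^2 + 2.98^2) = 4.4094104
%GRR = GRR / tol * 100 = 4.4094104 / 23.5 * 100
%GRR = 18.7634

18.7634


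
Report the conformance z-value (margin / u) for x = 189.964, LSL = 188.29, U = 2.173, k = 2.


u = U / k = 2.173 / 2 = 1.0865
margin = |LSL - x| = |188.29 - 189.964| = 1.674
z = margin / u = 1.674 / 1.0865
z = 1.5407

1.5407


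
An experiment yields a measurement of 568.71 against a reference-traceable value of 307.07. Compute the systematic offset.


Systematic error = measured - true
= 568.71 - 307.07
= 261.6400

261.6400


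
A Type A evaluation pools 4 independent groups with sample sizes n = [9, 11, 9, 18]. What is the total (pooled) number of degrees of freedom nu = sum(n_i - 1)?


nu = sum_i (n_i - 1)
nu = ((9 - 1) + (11 - 1) + (9 - 1) + (18 - 1))
nu = 8 + 10 + 8 + 17
nu = 43

43


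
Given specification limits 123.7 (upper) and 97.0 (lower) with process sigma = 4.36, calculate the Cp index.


Cp = (USL - LSL) / (6 * sigma)
= (123.7 - 97.0) / (6 * 4.36)
= 26.7000 / 26.1600
= 1.0206

1.0206


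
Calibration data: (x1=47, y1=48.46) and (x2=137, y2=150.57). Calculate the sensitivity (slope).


slope = (y2 - y1) / (x2 - x1)
= (150.57 - 48.46) / (137 - 47)
= 102.1100 / 90
= 1.1346

1.1346


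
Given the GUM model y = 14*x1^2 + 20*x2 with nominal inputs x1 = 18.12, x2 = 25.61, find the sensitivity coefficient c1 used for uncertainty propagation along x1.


y = 14*x1^2 + 20*x2
dy/dx1 = 2*14*x1
Evaluate at x1 = 18.12: c1 = 28 * 18.12
c1 = 507.3600

507.3600


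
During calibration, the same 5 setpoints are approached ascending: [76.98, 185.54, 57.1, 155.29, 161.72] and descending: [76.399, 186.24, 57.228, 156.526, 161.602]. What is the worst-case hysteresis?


|76.98 - 76.399| = 0.5810
|185.54 - 186.24| = 0.7000
|57.1 - 57.228| = 0.1280
|155.29 - 156.526| = 1.2360
|161.72 - 161.602| = 0.1180
hysteresis = max(diffs) = 1.2360

1.2360


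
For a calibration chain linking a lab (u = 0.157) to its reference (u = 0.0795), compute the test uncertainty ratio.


TUR = u_lab / u_ref
= 0.157 / 0.0795
= 1.9748

1.9748


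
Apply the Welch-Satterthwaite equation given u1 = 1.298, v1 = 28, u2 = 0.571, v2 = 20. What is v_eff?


uc = sqrt(u1^2 + u2^2) = sqrt(1.298^2 + 0.571^2) = 1.4180427
v_eff = uc^4 / (u1^4/v1 + u2^4/v2)
= 1.4180427^4 / (1.298^4/28 + 0.571^4/20)
= 4.043498 / 0.10669244
v_eff = 37.8986

37.8986


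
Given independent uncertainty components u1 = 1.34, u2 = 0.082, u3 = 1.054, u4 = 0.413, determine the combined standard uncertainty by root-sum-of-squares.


uc = sqrt(1.34^2 + 0.082^2 + 1.054^2 + 0.413^2)
uc = sqrt(3.083809)
uc = 1.7561

1.7561


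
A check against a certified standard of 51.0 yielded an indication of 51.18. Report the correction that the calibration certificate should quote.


Correction = standard - reading
= 51.0 - 51.18
= -0.1800

-0.1800


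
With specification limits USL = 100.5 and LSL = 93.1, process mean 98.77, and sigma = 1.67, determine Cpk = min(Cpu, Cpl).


Cpu = (USL - mean) / (3*sigma) = (100.5 - 98.77) / (3*1.67) = 0.3453
Cpl = (mean - LSL) / (3*sigma) = (98.77 - 93.1) / (3*1.67) = 1.1317
Cpk = min(Cpu, Cpl) = 0.3453

0.3453


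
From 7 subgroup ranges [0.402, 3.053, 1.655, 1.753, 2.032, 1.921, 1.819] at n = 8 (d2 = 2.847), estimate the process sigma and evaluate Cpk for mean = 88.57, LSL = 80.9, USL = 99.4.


R_bar = (0.402 + 3.053 + 1.655 + 1.753 + 2.032 + 1.921 + 1.819) / 7 = 1.805
sigma = R_bar / d2 = 1.805 / 2.847 = 0.6340007
Cp = (USL - LSL)/(6*sigma) = (99.4 - 80.9)/(6*0.6340007) = 4.8633
Cpu = (99.4 - 88.57)/(3*0.6340007) = 5.6940
Cpl = (88.57 - 80.9)/(3*0.6340007) = 4.0326
Cpk = min(Cpu, Cpl) = 4.0326

4.0326


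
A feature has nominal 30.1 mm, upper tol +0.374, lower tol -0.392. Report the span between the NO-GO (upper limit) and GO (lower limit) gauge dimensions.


GO = nominal - lower_tol (smallest hole = maximum material condition)
GO = 30.1 - 0.392 = 29.708
NO-GO = nominal + upper_tol (largest hole = least material condition)
NO-GO = 30.1 + 0.374 = 30.474
spread = NO-GO - GO = 30.474 - 29.708 = 0.7660

0.7660


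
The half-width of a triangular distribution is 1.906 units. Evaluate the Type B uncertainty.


u_B = half_width / sqrt(6)
u_B = 1.906 / 2.4494897
u_B = 0.7781

0.7781


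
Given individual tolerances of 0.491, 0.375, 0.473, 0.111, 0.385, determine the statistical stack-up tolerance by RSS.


RSS = sqrt(0.491^2 + 0.375^2 + 0.473^2 + 0.111^2 + 0.385^2)
= sqrt(0.765981)
= 0.8752

0.8752


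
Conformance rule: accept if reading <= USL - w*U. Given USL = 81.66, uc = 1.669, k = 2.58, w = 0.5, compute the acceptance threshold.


U = k * uc = 2.58 * 1.669 = 4.30602
guard band g = w * U = 0.5 * 4.30602 = 2.15301
AL = USL - g = 81.66 - 2.15301
AL = 79.5070

79.5070


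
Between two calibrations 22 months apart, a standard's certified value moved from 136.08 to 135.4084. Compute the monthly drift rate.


rate = (v2 - v1) / months
= (135.4084 - 136.08) / 22
= -0.6716 / 22
= -0.0305

-0.0305


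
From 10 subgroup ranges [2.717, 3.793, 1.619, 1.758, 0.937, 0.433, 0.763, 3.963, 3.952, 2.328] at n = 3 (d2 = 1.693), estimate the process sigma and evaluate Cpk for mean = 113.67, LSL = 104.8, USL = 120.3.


R_bar = (2.717 + 3.793 + 1.619 + 1.758 + 0.937 + 0.433 + 0.763 + 3.963 + 3.952 + 2.328) / 10 = 2.2263
sigma = R_bar / d2 = 2.2263 / 1.693 = 1.315003
Cp = (USL - LSL)/(6*sigma) = (120.3 - 104.8)/(6*1.315003) = 1.9645
Cpu = (120.3 - 113.67)/(3*1.315003) = 1.6806
Cpl = (113.67 - 104.8)/(3*1.315003) = 2.2484
Cpk = min(Cpu, Cpl) = 1.6806

1.6806


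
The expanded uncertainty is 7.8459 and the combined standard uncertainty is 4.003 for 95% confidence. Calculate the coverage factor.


k = U / uc
k = 7.8459 / 4.003
k = 1.96

1.96


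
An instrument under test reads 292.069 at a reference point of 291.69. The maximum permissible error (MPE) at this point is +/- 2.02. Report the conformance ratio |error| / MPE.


e = indication - reference = 292.069 - 291.69 = 0.3790
|e| = 0.3790
ratio = |e| / MPE = 0.3790 / 2.02
ratio = 0.1876

0.1876


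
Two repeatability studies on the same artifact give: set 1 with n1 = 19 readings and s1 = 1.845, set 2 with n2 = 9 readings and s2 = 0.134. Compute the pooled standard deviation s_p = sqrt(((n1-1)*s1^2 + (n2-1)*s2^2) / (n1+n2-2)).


s_p = sqrt(((n1-1)*s1^2 + (n2-1)*s2^2) / (n1+n2-2))
numerator = (19-1)*1.845^2 + (9-1)*0.134^2 = 61.27245 + 0.143648 = 61.416098
denominator = 19 + 9 - 2 = 26
s_p^2 = 61.416098 / 26 = 2.3621576
s_p = sqrt(2.3621576) = 1.5369

1.5369


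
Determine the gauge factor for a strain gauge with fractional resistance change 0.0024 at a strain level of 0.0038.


GF = (dR/R) / epsilon
= 0.0024 / 0.0038
= 0.6316

0.6316


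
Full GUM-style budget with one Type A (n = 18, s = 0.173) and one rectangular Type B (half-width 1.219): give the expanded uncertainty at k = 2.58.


u_A = s / sqrt(n) = 0.173 / sqrt(18) = 0.040776491
u_B = half_width / sqrt(3) = 1.219 / sqrt(3) = 0.70378998
uc = sqrt(u_A^2 + u_B^2) = sqrt(0.040776491^2 + 0.70378998^2) = 0.70497025
U = k * uc = 2.58 * 0.70497025
U = 1.8188

1.8188


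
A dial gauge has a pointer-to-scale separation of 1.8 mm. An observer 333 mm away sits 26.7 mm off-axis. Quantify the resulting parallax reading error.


error = h * offset / d
= 1.8 * 26.7 / 333
= 0.1443

0.1443


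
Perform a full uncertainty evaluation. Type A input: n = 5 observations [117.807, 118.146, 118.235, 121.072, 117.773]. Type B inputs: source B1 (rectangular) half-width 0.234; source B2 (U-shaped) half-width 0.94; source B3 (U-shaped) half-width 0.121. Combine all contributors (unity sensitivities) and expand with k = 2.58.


mean = (117.807 + 118.146 + 118.235 + 121.072 + 117.773) / 5 = 118.6066
s = sqrt(sum((x - mean)^2)/(n-1)) = 1.3930798
u_A = s / sqrt(n) = 1.3930798 / sqrt(5) = 0.62300423
u_B1 = 0.234 / sqrt(3) = 0.13509996
u_B2 = 0.94 / sqrt(2) = 0.66468037
u_B3 = 0.121 / sqrt(2) = 0.085559921
uc = sqrt(0.62300423^2 + 0.13509996^2 + 0.66468037^2 + 0.085559921^2) = 0.92493609
U = k * uc = 2.58 * 0.92493609
U = 2.3863

2.3863


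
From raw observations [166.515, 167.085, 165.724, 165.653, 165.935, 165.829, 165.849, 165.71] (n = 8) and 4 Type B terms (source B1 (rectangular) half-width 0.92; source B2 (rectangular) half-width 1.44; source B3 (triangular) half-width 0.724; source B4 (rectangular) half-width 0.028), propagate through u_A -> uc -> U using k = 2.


mean = (166.515 + 167.085 + 165.724 + 165.653 + 165.935 + 165.829 + 165.849 + 165.71) / 8 = 166.0375
s = sqrt(sum((x - mean)^2)/(n-1)) = 0.50258645
u_A = s / sqrt(n) = 0.50258645 / sqrt(8) = 0.17769114
u_B1 = 0.92 / sqrt(3) = 0.53116225
u_B2 = 1.44 / sqrt(3) = 0.83138439
u_B3 = 0.724 / sqrt(6) = 0.29557176
u_B4 = 0.028 / sqrt(3) = 0.016165808
uc = sqrt(0.17769114^2 + 0.53116225^2 + 0.83138439^2 + 0.29557176^2 + 0.016165808^2) = 1.0452423
U = k * uc = 2 * 1.0452423
U = 2.0905

2.0905


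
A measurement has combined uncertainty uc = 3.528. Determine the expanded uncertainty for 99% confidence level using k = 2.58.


U = k * uc
U = 2.58 * 3.528
U = 9.1022

9.1022


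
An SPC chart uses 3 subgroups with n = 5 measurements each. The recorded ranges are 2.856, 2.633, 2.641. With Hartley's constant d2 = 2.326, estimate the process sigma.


R_bar = (2.856 + 2.633 + 2.641) / 3
R_bar = 8.13 / 3 = 2.71
sigma_hat = R_bar / d2 = 2.71 / 2.326 = 1.1651

1.1651


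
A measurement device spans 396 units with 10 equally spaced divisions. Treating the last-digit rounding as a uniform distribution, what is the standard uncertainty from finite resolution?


resolution = range / divisions
resolution = 396 / 10 = 39.6
u_res = resolution / (2*sqrt(3))
u_res = 39.6 / 3.4641016
u_res = 11.4315

11.4315


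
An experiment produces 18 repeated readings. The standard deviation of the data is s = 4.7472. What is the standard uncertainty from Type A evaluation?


u_A = s / sqrt(n)
u_A = 4.7472 / sqrt(18)
u_A = 4.7472 / 4.2426407
u_A = 1.1189

1.1189


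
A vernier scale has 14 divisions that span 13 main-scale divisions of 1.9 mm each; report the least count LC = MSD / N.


LC = MSD / n_div
= 1.9 / 14
= 0.1357

0.1357


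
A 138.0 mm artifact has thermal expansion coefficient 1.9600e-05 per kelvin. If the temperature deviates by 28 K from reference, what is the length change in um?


dL = L * alpha * dT
= 138.0 * 1.9600e-05 * 28
= 0.0757344 mm
dL_um = 0.0757344 * 1000 = 75.7344 um

75.7344


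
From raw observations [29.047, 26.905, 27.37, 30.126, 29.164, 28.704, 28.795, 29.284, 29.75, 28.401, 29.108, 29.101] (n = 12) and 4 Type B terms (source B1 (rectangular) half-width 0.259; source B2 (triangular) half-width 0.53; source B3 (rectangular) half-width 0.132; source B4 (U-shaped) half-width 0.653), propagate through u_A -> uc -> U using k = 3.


mean = (29.047 + 26.905 + 27.37 + 30.126 + 29.164 + 28.704 + 28.795 + 29.284 + 29.75 + 28.401 + 29.108 + 29.101) / 12 = 28.81291667
s = sqrt(sum((x - mean)^2)/(n-1)) = 0.90836351
u_A = s / sqrt(n) = 0.90836351 / sqrt(12) = 0.26222196
u_B1 = 0.259 / sqrt(3) = 0.14953372
u_B2 = 0.53 / sqrt(6) = 0.21637159
u_B3 = 0.132 / sqrt(3) = 0.076210236
u_B4 = 0.653 / sqrt(2) = 0.46174073
uc = sqrt(0.26222196^2 + 0.14953372^2 + 0.21637159^2 + 0.076210236^2 + 0.46174073^2) = 0.59745281
U = k * uc = 3 * 0.59745281
U = 1.7924

1.7924


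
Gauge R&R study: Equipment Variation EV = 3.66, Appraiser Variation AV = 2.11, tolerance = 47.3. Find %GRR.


GRR = sqrt(EV^2 + AV^2) = sqrt(3.66^2 + 2.11^2) = 4.2246538
%GRR = GRR / tol * 100 = 4.2246538 / 47.3 * 100
%GRR = 8.9316

8.9316


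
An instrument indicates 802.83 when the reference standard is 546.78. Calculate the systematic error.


Systematic error = measured - true
= 802.83 - 546.78
= 256.0500

256.0500


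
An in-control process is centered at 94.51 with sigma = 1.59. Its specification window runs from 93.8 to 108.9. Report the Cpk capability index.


Cpu = (USL - mean) / (3*sigma) = (108.9 - 94.51) / (3*1.59) = 3.0168
Cpl = (mean - LSL) / (3*sigma) = (94.51 - 93.8) / (3*1.59) = 0.1488
Cpk = min(Cpu, Cpl) = 0.1488

0.1488


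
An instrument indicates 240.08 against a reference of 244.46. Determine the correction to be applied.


Correction = standard - reading
= 244.46 - 240.08
= 4.3800

4.3800


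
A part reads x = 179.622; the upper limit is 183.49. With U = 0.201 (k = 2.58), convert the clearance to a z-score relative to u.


u = U / k = 0.201 / 2.58 = 0.077906977
margin = |USL - x| = |183.49 - 179.622| = 3.868
z = margin / u = 3.868 / 0.077906977
z = 49.6490

49.6490


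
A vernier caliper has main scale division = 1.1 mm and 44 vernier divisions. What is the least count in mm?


LC = MSD / n_div
= 1.1 / 44
= 0.0250

0.0250


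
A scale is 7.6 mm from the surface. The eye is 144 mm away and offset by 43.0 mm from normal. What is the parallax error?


error = h * offset / d
= 7.6 * 43.0 / 144
= 2.2694

2.2694


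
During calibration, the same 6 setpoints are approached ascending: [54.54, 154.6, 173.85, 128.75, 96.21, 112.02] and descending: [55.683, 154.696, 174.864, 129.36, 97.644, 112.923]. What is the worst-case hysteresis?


|54.54 - 55.683| = 1.1430
|154.6 - 154.696| = 0.0960
|173.85 - 174.864| = 1.0140
|128.75 - 129.36| = 0.6100
|96.21 - 97.644| = 1.4340
|112.02 - 112.923| = 0.9030
hysteresis = max(diffs) = 1.4340

1.4340


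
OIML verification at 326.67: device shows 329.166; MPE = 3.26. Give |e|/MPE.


e = indication - reference = 329.166 - 326.67 = 2.4960
|e| = 2.4960
ratio = |e| / MPE = 2.4960 / 3.26
ratio = 0.7656

0.7656


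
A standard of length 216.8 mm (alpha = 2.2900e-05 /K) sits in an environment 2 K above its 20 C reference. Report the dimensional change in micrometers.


dL = L * alpha * dT
= 216.8 * 2.2900e-05 * 2
= 0.0099294 mm
dL_um = 0.0099294 * 1000 = 9.9294 um

9.9294


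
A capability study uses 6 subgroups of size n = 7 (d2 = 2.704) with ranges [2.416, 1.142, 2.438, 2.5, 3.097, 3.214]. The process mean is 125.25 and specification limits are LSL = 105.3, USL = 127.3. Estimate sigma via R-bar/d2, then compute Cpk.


R_bar = (2.416 + 1.142 + 2.438 + 2.5 + 3.097 + 3.214) / 6 = 2.4678333
sigma = R_bar / d2 = 2.4678333 / 2.704 = 0.91266024
Cp = (USL - LSL)/(6*sigma) = (127.3 - 105.3)/(6*0.91266024) = 4.0176
Cpu = (127.3 - 125.25)/(3*0.91266024) = 0.7487
Cpl = (125.25 - 105.3)/(3*0.91266024) = 7.2864
Cpk = min(Cpu, Cpl) = 0.7487

0.7487


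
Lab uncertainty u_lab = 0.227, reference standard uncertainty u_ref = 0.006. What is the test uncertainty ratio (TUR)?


TUR = u_lab / u_ref
= 0.227 / 0.006
= 37.8333

37.8333


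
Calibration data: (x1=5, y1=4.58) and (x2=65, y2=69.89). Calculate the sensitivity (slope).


slope = (y2 - y1) / (x2 - x1)
= (69.89 - 4.58) / (65 - 5)
= 65.3100 / 60
= 1.0885

1.0885


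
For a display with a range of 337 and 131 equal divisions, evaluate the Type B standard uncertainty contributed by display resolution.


resolution = range / divisions
resolution = 337 / 131 = 2.5725191
u_res = resolution / (2*sqrt(3))
u_res = 2.5725191 / 3.4641016
u_res = 0.7426

0.7426


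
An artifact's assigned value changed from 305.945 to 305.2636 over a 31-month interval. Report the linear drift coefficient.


rate = (v2 - v1) / months
= (305.2636 - 305.945) / 31
= -0.6814 / 31
= -0.0220

-0.0220


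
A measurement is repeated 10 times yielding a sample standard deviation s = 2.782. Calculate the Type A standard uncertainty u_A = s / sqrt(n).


u_A = s / sqrt(n)
u_A = 2.782 / sqrt(10)
u_A = 2.782 / 3.1622777
u_A = 0.8797

0.8797


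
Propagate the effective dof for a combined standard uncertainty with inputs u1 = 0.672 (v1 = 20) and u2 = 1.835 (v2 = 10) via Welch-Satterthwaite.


uc = sqrt(u1^2 + u2^2) = sqrt(0.672^2 + 1.835^2) = 1.9541773
v_eff = uc^4 / (u1^4/v1 + u2^4/v2)
= 1.9541773^4 / (0.672^4/20 + 1.835^4/10)
= 14.583302 / 1.1440168
v_eff = 12.7475

12.7475


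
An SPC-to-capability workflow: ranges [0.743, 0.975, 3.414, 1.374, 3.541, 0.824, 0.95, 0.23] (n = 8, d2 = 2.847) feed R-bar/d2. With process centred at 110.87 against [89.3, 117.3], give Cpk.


R_bar = (0.743 + 0.975 + 3.414 + 1.374 + 3.541 + 0.824 + 0.95 + 0.23) / 8 = 1.506375
sigma = R_bar / d2 = 1.506375 / 2.847 = 0.52910959
Cp = (USL - LSL)/(6*sigma) = (117.3 - 89.3)/(6*0.52910959) = 8.8198
Cpu = (117.3 - 110.87)/(3*0.52910959) = 4.0508
Cpl = (110.87 - 89.3)/(3*0.52910959) = 13.5889
Cpk = min(Cpu, Cpl) = 4.0508

4.0508


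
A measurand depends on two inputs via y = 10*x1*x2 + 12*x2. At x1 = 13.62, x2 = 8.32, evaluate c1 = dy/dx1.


y = 10*x1*x2 + 12*x2
dy/dx1 = 10*x2
Evaluate at x2 = 8.32: c1 = 10 * 8.32
c1 = 83.2000

83.2000


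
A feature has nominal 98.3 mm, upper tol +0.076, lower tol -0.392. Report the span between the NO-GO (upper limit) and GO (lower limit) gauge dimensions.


GO = nominal - lower_tol (smallest hole = maximum material condition)
GO = 98.3 - 0.392 = 97.908
NO-GO = nominal + upper_tol (largest hole = least material condition)
NO-GO = 98.3 + 0.076 = 98.376
spread = NO-GO - GO = 98.376 - 97.908 = 0.4680

0.4680


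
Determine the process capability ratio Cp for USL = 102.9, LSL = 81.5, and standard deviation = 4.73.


Cp = (USL - LSL) / (6 * sigma)
= (102.9 - 81.5) / (6 * 4.73)
= 21.4000 / 28.3800
= 0.7541

0.7541


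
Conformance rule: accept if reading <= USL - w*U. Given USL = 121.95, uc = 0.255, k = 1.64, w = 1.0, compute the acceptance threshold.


U = k * uc = 1.64 * 0.255 = 0.4182
guard band g = w * U = 1.0 * 0.4182 = 0.4182
AL = USL - g = 121.95 - 0.4182
AL = 121.5318

121.5318


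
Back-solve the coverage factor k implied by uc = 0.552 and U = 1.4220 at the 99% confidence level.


k = U / uc
k = 1.4220 / 0.552
k = 2.576

2.576


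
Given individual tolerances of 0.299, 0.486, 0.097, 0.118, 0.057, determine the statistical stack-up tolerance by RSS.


RSS = sqrt(0.299^2 + 0.486^2 + 0.097^2 + 0.118^2 + 0.057^2)
= sqrt(0.352179)
= 0.5934

0.5934


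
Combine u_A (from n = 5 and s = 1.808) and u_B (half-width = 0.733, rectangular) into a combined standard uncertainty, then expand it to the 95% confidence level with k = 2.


u_A = s / sqrt(n) = 1.808 / sqrt(5) = 0.80856218
u_B = half_width / sqrt(3) = 0.733 / sqrt(3) = 0.42319775
uc = sqrt(u_A^2 + u_B^2) = sqrt(0.80856218^2 + 0.42319775^2) = 0.91261664
U = k * uc = 2 * 0.91261664
U = 1.8252

1.8252


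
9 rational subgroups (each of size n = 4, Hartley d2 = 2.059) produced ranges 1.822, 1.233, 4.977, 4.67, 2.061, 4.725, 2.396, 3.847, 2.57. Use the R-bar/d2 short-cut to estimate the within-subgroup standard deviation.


R_bar = (1.822 + 1.233 + 4.977 + 4.67 + 2.061 + 4.725 + 2.396 + 3.847 + 2.57) / 9
R_bar = 28.301 / 9 = 3.1445556
sigma_hat = R_bar / d2 = 3.1445556 / 2.059 = 1.5272

1.5272


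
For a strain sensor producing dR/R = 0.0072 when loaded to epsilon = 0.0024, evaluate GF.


GF = (dR/R) / epsilon
= 0.0072 / 0.0024
= 3.0000

3.0000


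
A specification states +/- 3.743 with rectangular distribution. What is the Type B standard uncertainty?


u_B = half_width / sqrt(3)
u_B = 3.743 / 1.7320508
u_B = 2.1610

2.1610


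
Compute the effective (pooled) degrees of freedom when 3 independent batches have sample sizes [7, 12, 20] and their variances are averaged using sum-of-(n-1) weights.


nu = sum_i (n_i - 1)
nu = ((7 - 1) + (12 - 1) + (20 - 1))
nu = 6 + 11 + 19
nu = 36

36


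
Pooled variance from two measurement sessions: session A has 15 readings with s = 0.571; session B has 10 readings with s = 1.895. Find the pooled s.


s_p = sqrt(((n1-1)*s1^2 + (n2-1)*s2^2) / (n1+n2-2))
numerator = (15-1)*0.571^2 + (10-1)*1.895^2 = 4.564574 + 32.319225 = 36.883799
denominator = 15 + 10 - 2 = 23
s_p^2 = 36.883799 / 23 = 1.6036434
s_p = sqrt(1.6036434) = 1.2664

1.2664


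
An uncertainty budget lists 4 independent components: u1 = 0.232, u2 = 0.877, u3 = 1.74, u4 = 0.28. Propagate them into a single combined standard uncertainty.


uc = sqrt(0.232^2 + 0.877^2 + 1.74^2 + 0.28^2)
uc = sqrt(3.928953)
uc = 1.9822

1.9822


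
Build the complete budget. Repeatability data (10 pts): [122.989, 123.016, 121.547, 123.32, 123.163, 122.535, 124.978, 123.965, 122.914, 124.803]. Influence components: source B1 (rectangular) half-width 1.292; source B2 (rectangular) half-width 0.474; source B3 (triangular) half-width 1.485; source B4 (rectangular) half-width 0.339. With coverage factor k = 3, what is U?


mean = (122.989 + 123.016 + 121.547 + 123.32 + 123.163 + 122.535 + 124.978 + 123.965 + 122.914 + 124.803) / 10 = 123.323
s = sqrt(sum((x - mean)^2)/(n-1)) = 1.0282349
u_A = s / sqrt(n) = 1.0282349 / sqrt(10) = 0.32515643
u_B1 = 1.292 / sqrt(3) = 0.74593655
u_B2 = 0.474 / sqrt(3) = 0.27366403
u_B3 = 1.485 / sqrt(6) = 0.60624871
u_B4 = 0.339 / sqrt(3) = 0.19572174
uc = sqrt(0.32515643^2 + 0.74593655^2 + 0.27366403^2 + 0.60624871^2 + 0.19572174^2) = 1.0690578
U = k * uc = 3 * 1.0690578
U = 3.2072

3.2072


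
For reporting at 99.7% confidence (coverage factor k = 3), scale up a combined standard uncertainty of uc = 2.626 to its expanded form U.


U = k * uc
U = 3 * 2.626
U = 7.8780

7.8780


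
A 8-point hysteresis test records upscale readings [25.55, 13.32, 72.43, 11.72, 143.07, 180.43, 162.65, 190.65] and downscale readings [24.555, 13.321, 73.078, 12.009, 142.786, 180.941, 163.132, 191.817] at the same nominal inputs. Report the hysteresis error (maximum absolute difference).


|25.55 - 24.555| = 0.9950
|13.32 - 13.321| = 0.0010
|72.43 - 73.078| = 0.6480
|11.72 - 12.009| = 0.2890
|143.07 - 142.786| = 0.2840
|180.43 - 180.941| = 0.5110
|162.65 - 163.132| = 0.4820
|190.65 - 191.817| = 1.1670
hysteresis = max(diffs) = 1.1670

1.1670


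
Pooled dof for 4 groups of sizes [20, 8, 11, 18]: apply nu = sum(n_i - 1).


nu = sum_i (n_i - 1)
nu = ((20 - 1) + (8 - 1) + (11 - 1) + (18 - 1))
nu = 19 + 7 + 10 + 17
nu = 53

53


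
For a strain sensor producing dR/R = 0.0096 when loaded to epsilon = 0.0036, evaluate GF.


GF = (dR/R) / epsilon
= 0.0096 / 0.0036
= 2.6667

2.6667


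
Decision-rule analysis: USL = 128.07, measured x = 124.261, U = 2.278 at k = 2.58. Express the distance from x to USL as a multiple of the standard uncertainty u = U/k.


u = U / k = 2.278 / 2.58 = 0.88294574
margin = |USL - x| = |128.07 - 124.261| = 3.809
z = margin / u = 3.809 / 0.88294574
z = 4.3140

4.3140


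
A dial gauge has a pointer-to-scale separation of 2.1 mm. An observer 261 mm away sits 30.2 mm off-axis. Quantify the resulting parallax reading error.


error = h * offset / d
= 2.1 * 30.2 / 261
= 0.2430

0.2430


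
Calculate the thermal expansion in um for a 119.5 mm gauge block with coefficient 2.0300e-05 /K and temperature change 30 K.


dL = L * alpha * dT
= 119.5 * 2.0300e-05 * 30
= 0.0727755 mm
dL_um = 0.0727755 * 1000 = 72.7755 um

72.7755


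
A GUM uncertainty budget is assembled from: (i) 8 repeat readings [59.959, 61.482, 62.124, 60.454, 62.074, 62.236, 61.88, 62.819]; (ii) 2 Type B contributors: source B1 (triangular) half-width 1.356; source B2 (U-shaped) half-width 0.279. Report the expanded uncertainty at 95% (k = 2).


mean = (59.959 + 61.482 + 62.124 + 60.454 + 62.074 + 62.236 + 61.88 + 62.819) / 8 = 61.6285
s = sqrt(sum((x - mean)^2)/(n-1)) = 0.96226904
u_A = s / sqrt(n) = 0.96226904 / sqrt(8) = 0.34021348
u_B1 = 1.356 / sqrt(6) = 0.55358468
u_B2 = 0.279 / sqrt(2) = 0.19728279
uc = sqrt(0.34021348^2 + 0.55358468^2 + 0.19728279^2) = 0.67905943
U = k * uc = 2 * 0.67905943
U = 1.3581

1.3581


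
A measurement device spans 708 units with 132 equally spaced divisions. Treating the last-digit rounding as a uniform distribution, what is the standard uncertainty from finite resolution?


resolution = range / divisions
resolution = 708 / 132 = 5.3636364
u_res = resolution / (2*sqrt(3))
u_res = 5.3636364 / 3.4641016
u_res = 1.5483

1.5483


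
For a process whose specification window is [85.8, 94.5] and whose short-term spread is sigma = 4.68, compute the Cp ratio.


Cp = (USL - LSL) / (6 * sigma)
= (94.5 - 85.8) / (6 * 4.68)
= 8.7000 / 28.0800
= 0.3098

0.3098


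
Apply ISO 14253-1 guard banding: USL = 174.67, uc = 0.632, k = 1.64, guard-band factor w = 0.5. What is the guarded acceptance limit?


U = k * uc = 1.64 * 0.632 = 1.03648
guard band g = w * U = 0.5 * 1.03648 = 0.51824
AL = USL - g = 174.67 - 0.51824
AL = 174.1518

174.1518


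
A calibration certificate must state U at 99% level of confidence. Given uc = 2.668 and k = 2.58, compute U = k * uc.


U = k * uc
U = 2.58 * 2.668
U = 6.8834

6.8834


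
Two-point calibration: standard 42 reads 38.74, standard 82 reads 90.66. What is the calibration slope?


slope = (y2 - y1) / (x2 - x1)
= (90.66 - 38.74) / (82 - 42)
= 51.9200 / 40
= 1.2980

1.2980


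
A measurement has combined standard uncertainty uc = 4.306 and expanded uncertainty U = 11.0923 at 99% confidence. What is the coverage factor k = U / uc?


k = U / uc
k = 11.0923 / 4.306
k = 2.576

2.576


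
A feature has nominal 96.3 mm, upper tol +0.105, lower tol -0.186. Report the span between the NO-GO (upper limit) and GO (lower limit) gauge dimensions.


GO = nominal - lower_tol (smallest hole = maximum material condition)
GO = 96.3 - 0.186 = 96.114
NO-GO = nominal + upper_tol (largest hole = least material condition)
NO-GO = 96.3 + 0.105 = 96.405
spread = NO-GO - GO = 96.405 - 96.114 = 0.2910

0.2910


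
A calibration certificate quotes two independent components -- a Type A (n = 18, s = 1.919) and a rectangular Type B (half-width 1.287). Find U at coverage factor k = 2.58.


u_A = s / sqrt(n) = 1.919 / sqrt(18) = 0.45231264
u_B = half_width / sqrt(3) = 1.287 / sqrt(3) = 0.7430498
uc = sqrt(u_A^2 + u_B^2) = sqrt(0.45231264^2 + 0.7430498^2) = 0.86989064
U = k * uc = 2.58 * 0.86989064
U = 2.2443

2.2443


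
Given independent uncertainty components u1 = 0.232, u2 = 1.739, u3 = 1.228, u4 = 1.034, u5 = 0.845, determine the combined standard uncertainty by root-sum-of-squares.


uc = sqrt(0.232^2 + 1.739^2 + 1.228^2 + 1.034^2 + 0.845^2)
uc = sqrt(6.36911)
uc = 2.5237

2.5237


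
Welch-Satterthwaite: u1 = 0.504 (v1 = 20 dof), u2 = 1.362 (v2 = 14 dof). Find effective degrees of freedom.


uc = sqrt(u1^2 + u2^2) = sqrt(0.504^2 + 1.362^2) = 1.4522603
v_eff = uc^4 / (u1^4/v1 + u2^4/v2)
= 1.4522603^4 / (0.504^4/20 + 1.362^4/14)
= 4.448134 / 0.24902537
v_eff = 17.8622

17.8622


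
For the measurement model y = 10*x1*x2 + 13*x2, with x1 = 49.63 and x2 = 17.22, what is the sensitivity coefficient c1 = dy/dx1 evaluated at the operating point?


y = 10*x1*x2 + 13*x2
dy/dx1 = 10*x2
Evaluate at x2 = 17.22: c1 = 10 * 17.22
c1 = 172.2000

172.2000


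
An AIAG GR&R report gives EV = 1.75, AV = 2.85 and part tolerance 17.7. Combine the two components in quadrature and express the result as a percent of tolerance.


GRR = sqrt(EV^2 + AV^2) = sqrt(1.75^2 + 2.85^2) = 3.3443983
%GRR = GRR / tol * 100 = 3.3443983 / 17.7 * 100
%GRR = 18.8949

18.8949


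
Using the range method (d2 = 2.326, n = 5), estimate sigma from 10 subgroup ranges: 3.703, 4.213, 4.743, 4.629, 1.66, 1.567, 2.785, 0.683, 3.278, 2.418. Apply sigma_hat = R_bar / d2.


R_bar = (3.703 + 4.213 + 4.743 + 4.629 + 1.66 + 1.567 + 2.785 + 0.683 + 3.278 + 2.418) / 10
R_bar = 29.679 / 10 = 2.9679
sigma_hat = R_bar / d2 = 2.9679 / 2.326 = 1.2760

1.2760


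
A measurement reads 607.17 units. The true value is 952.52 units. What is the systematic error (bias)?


Systematic error = measured - true
= 607.17 - 952.52
= -345.3500

-345.3500
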